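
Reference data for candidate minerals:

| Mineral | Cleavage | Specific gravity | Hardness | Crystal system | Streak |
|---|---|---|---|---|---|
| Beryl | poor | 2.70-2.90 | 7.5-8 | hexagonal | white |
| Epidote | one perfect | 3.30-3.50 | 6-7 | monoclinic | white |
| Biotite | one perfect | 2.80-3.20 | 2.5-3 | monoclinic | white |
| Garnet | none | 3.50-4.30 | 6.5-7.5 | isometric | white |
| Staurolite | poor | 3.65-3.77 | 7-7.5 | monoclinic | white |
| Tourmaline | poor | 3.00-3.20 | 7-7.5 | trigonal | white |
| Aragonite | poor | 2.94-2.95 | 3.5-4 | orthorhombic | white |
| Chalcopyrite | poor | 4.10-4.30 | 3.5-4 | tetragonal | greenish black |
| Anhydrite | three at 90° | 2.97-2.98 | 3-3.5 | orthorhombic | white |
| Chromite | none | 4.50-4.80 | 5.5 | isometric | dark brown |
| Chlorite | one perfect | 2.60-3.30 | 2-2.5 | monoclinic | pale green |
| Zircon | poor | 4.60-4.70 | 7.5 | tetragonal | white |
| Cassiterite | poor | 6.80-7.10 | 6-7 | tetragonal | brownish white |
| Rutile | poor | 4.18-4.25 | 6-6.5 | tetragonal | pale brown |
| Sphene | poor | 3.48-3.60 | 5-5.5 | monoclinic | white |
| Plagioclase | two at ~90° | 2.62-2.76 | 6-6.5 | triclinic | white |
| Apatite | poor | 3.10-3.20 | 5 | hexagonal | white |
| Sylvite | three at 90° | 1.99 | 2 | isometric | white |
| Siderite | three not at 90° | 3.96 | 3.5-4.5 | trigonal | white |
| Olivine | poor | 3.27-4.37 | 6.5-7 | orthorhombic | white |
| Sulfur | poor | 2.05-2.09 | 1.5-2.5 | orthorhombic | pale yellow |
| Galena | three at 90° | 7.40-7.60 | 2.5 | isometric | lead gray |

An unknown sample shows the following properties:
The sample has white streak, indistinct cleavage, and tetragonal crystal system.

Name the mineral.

Zircon

White streak — leaves Beryl, Epidote, Biotite, Garnet, Staurolite, Tourmaline, Aragonite, Anhydrite, Zircon, Sphene, Plagioclase, Apatite, Sylvite, Siderite, Olivine.
Indistinct cleavage — leaves Beryl, Staurolite, Tourmaline, Aragonite, Zircon, Sphene, Apatite, Olivine.
Tetragonal crystal system — narrows the field to Zircon.
Zircon is the sole remaining match.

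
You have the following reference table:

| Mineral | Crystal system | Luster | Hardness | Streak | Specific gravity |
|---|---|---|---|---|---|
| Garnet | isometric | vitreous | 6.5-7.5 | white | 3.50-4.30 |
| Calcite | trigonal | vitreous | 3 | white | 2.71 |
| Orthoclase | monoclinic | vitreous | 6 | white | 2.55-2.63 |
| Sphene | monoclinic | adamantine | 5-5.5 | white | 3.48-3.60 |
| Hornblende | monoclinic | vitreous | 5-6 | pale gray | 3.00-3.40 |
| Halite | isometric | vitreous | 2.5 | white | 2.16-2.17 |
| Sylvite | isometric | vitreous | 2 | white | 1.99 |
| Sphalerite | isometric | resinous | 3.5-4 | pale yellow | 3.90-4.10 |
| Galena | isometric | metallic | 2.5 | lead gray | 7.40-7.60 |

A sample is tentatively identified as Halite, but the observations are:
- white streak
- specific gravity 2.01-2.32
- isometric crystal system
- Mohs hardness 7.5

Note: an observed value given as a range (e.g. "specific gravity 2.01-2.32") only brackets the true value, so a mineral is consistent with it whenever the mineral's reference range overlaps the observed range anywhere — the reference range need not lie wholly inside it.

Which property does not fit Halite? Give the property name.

White streak: Halite has white streak — within range.
Specific gravity 2.01-2.32: Halite has SG 2.16-2.17 — within range.
Isometric crystal system: Halite has isometric system — within range.
Mohs hardness 7.5: Halite has hardness 2.5 — outside the reference range.
Everything matches except the hardness.

hardness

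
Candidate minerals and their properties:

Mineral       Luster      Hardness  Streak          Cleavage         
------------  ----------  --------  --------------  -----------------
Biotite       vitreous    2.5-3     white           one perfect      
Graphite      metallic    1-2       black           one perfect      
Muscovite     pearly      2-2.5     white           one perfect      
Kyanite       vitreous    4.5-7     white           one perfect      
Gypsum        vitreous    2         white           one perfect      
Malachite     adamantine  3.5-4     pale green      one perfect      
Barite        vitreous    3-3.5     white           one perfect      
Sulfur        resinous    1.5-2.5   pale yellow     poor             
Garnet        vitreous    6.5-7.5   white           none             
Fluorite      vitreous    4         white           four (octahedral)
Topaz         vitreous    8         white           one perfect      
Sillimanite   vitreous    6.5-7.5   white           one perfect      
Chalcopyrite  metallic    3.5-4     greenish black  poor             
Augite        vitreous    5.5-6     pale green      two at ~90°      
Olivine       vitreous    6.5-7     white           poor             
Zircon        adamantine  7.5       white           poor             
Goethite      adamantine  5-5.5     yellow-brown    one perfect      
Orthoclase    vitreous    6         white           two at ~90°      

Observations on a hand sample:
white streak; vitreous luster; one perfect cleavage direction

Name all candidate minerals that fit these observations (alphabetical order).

Barite, Biotite, Gypsum, Kyanite, Sillimanite, Topaz

White streak excludes Graphite, Malachite, Sulfur, Chalcopyrite, Augite, Goethite.
Vitreous luster rules out Muscovite, Zircon.
One perfect cleavage direction excludes Garnet, Fluorite, Olivine, Orthoclase.
The minerals that satisfy all observations are Barite, Biotite, Gypsum, Kyanite, Sillimanite, Topaz.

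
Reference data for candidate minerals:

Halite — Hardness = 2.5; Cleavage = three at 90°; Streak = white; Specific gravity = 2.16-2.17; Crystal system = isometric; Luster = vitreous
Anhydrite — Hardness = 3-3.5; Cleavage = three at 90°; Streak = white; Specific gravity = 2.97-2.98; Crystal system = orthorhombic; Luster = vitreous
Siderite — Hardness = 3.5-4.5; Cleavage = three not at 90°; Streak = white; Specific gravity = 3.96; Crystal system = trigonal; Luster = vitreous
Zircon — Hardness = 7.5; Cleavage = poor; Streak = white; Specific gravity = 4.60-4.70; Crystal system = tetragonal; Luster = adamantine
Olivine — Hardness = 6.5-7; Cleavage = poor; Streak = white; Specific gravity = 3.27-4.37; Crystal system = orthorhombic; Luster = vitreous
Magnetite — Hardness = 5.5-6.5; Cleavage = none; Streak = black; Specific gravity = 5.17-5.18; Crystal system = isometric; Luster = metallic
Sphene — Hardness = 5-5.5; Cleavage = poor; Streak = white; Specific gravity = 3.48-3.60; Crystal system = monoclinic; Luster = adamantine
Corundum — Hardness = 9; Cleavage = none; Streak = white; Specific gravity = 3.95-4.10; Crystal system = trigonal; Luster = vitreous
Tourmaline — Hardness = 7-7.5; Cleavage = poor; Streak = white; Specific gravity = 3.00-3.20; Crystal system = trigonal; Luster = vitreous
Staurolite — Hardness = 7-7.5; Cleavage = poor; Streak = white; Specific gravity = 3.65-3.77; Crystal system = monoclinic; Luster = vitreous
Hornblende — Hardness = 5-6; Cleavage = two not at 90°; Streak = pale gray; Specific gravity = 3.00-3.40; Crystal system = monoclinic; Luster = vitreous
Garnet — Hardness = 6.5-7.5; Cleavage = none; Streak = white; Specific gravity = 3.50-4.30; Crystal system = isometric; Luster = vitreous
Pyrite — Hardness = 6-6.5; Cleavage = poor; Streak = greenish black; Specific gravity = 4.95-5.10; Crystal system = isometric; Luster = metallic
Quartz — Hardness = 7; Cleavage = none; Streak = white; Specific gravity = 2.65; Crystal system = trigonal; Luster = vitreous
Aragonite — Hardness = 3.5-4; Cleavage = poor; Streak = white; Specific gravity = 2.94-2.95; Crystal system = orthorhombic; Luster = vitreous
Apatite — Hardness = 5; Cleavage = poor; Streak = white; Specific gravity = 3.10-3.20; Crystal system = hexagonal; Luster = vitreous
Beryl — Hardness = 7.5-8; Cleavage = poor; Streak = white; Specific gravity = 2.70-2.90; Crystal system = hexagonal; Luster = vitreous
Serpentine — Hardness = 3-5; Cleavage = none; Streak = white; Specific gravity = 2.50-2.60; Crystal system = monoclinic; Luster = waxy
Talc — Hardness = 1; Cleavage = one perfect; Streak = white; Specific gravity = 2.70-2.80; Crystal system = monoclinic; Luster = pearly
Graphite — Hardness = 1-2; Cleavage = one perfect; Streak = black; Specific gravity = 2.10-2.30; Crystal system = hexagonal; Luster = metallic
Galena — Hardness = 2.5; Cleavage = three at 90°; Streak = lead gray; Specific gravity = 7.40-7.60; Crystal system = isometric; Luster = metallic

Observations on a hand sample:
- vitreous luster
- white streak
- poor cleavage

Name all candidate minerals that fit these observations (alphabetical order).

Vitreous luster: only Halite, Anhydrite, Siderite, Olivine, Corundum, Tourmaline, Staurolite, Hornblende, Garnet, Quartz, Aragonite, Apatite, Beryl remain.
White streak eliminates Hornblende.
Poor cleavage excludes Halite, Anhydrite, Siderite, Corundum, Garnet, Quartz.
Remaining candidates: Apatite, Aragonite, Beryl, Olivine, Staurolite, Tourmaline.

Apatite, Aragonite, Beryl, Olivine, Staurolite, Tourmaline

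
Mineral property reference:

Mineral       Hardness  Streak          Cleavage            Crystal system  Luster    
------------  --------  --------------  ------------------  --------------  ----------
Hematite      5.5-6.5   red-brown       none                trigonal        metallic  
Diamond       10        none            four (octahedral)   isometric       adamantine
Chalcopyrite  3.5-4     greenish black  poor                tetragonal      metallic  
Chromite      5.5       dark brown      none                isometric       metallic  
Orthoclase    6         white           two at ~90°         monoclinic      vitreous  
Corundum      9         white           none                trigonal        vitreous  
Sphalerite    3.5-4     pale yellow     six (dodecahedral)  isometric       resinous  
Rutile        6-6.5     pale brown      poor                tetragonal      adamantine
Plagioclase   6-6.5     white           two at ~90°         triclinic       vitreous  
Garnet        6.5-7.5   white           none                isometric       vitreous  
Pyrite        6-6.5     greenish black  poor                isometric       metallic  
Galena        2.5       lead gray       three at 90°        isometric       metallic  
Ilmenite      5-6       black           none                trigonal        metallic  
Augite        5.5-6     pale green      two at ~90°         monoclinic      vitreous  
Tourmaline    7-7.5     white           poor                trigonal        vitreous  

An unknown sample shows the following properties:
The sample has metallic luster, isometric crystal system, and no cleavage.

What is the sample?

Metallic luster: only Hematite, Chalcopyrite, Chromite, Pyrite, Galena, Ilmenite remain.
Isometric crystal system excludes Hematite, Chalcopyrite, Ilmenite.
No cleavage: leaves Chromite.
The only mineral consistent with every observation is Chromite.

Chromite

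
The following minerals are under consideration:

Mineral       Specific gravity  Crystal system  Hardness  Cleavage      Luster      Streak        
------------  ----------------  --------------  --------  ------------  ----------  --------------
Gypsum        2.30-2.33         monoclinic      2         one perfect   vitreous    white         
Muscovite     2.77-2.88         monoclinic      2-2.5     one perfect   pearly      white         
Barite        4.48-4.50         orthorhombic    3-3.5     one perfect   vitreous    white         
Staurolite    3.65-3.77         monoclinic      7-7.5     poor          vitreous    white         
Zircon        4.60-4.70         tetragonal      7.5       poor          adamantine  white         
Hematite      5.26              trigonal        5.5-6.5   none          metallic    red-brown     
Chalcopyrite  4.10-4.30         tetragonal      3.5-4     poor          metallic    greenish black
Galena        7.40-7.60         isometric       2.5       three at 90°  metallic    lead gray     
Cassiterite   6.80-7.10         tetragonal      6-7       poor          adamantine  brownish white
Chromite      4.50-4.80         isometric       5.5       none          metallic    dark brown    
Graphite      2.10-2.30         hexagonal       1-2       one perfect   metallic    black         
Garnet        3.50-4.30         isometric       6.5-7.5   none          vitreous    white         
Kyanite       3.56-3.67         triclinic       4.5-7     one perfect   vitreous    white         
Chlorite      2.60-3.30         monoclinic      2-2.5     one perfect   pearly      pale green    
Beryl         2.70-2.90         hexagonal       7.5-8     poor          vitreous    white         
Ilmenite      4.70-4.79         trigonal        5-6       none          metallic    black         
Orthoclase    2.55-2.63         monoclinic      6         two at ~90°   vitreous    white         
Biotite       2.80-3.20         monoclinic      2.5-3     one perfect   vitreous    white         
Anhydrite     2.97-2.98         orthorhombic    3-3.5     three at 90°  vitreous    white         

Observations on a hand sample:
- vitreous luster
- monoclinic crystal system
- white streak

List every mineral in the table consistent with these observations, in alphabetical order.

Biotite, Gypsum, Orthoclase, Staurolite

Vitreous luster: leaves Gypsum, Barite, Staurolite, Garnet, Kyanite, Beryl, Orthoclase, Biotite, Anhydrite.
Monoclinic crystal system: leaves Gypsum, Staurolite, Orthoclase, Biotite.
White streak: all remaining candidates fit.
The minerals that satisfy all observations are Biotite, Gypsum, Orthoclase, Staurolite.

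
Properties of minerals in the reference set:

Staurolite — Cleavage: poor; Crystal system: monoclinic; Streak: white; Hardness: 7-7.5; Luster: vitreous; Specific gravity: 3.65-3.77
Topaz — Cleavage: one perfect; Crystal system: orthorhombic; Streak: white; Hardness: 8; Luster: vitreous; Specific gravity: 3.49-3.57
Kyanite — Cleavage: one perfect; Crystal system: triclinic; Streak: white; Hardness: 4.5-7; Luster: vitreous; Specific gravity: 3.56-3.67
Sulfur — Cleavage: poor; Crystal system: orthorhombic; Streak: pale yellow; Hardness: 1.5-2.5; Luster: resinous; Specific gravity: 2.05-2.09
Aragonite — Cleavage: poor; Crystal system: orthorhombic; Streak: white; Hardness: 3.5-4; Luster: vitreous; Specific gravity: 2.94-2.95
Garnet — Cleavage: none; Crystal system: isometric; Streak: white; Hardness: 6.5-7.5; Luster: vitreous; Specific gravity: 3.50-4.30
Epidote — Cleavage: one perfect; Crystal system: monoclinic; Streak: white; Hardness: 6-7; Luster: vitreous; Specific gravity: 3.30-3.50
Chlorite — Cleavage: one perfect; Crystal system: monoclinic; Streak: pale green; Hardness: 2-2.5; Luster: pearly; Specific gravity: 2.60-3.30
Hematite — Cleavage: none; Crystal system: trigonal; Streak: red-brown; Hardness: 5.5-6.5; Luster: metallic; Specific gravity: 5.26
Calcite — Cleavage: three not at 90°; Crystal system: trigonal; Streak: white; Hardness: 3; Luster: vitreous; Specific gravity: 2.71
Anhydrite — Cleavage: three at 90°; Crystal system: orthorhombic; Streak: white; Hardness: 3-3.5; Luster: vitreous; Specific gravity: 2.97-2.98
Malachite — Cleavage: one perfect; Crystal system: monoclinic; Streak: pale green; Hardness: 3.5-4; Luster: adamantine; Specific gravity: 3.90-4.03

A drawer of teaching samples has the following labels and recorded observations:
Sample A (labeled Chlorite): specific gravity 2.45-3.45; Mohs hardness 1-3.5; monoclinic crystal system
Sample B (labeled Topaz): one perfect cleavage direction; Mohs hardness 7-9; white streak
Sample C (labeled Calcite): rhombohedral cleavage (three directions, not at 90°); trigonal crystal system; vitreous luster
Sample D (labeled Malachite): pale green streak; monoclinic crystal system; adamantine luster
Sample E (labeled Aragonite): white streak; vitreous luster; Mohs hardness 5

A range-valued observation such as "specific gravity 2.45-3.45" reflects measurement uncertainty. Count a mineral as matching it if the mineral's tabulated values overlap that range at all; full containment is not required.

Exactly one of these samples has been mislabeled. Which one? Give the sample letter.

Sample A: observations are consistent with Chlorite.
Sample B: observations are consistent with Topaz.
Sample C: observations are consistent with Calcite.
Sample D: observations are consistent with Malachite.
Sample E: Mohs hardness 5 is outside the reference for Aragonite (hardness 3.5-4) — mislabeled.
Sample E is the mislabeled one.

E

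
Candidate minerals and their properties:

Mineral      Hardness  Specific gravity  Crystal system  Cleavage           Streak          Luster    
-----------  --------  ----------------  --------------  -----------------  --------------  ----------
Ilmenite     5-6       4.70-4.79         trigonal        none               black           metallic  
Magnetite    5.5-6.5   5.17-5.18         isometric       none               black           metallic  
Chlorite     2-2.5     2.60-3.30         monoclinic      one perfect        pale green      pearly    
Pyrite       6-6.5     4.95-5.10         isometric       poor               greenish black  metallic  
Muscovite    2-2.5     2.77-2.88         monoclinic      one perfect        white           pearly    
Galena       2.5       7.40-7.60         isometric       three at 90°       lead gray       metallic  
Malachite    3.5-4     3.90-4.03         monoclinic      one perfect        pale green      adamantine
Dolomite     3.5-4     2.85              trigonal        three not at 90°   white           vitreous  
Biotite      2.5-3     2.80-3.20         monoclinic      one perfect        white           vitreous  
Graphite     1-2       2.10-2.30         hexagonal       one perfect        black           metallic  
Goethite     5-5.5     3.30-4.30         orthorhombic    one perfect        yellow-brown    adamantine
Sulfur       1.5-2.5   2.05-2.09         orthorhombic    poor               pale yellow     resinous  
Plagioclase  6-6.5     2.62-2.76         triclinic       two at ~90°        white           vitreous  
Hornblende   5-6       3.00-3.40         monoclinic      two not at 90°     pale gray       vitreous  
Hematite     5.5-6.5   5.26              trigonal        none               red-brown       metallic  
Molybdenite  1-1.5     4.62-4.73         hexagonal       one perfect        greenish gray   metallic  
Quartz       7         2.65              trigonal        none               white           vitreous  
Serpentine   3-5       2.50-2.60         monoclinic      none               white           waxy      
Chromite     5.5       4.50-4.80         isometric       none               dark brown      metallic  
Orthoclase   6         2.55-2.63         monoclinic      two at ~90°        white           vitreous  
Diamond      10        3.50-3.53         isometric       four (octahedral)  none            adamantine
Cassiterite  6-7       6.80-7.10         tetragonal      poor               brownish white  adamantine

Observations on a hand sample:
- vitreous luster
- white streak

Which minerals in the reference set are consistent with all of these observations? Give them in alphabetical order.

Biotite, Dolomite, Orthoclase, Plagioclase, Quartz

Vitreous luster: Dolomite, Biotite, Plagioclase, Hornblende, Quartz, Orthoclase remain.
White streak eliminates Hornblende.
The minerals that satisfy all observations are Biotite, Dolomite, Orthoclase, Plagioclase, Quartz.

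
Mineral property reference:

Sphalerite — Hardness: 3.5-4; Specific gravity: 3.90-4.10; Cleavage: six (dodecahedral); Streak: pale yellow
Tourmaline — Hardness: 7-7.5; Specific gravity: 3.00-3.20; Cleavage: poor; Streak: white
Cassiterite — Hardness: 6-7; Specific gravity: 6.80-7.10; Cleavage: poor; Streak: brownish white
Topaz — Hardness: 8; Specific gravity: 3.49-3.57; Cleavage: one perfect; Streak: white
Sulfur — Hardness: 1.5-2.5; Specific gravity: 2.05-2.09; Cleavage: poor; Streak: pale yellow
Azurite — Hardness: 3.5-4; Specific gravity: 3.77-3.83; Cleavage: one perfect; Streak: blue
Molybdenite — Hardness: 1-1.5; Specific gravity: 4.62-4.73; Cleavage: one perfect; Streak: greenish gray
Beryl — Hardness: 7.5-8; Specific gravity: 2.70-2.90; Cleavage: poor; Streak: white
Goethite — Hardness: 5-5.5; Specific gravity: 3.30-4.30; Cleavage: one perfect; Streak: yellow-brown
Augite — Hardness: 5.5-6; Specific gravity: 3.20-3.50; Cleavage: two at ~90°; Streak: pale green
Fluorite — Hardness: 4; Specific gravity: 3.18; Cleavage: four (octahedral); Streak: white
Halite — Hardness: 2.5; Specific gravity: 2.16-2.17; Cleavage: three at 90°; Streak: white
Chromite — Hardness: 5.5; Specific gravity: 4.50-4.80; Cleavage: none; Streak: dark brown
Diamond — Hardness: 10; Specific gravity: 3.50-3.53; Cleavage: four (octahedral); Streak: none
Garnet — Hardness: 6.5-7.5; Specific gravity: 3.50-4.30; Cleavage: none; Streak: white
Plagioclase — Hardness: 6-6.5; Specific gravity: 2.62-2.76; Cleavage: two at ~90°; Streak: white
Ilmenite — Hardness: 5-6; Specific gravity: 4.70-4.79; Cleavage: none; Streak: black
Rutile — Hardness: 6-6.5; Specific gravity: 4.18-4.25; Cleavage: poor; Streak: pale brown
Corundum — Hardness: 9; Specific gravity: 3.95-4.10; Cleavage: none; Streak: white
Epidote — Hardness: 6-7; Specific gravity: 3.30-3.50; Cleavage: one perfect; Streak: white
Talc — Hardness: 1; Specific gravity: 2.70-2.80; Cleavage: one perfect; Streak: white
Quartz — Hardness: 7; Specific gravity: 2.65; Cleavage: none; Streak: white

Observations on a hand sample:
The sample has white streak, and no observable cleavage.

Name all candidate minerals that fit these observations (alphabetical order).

Corundum, Garnet, Quartz

White streak — Tourmaline, Topaz, Beryl, Fluorite, Halite, Garnet, Plagioclase, Corundum, Epidote, Talc, Quartz remain.
No observable cleavage — leaves Garnet, Corundum, Quartz.
Consistent with every observation: Corundum, Garnet, Quartz.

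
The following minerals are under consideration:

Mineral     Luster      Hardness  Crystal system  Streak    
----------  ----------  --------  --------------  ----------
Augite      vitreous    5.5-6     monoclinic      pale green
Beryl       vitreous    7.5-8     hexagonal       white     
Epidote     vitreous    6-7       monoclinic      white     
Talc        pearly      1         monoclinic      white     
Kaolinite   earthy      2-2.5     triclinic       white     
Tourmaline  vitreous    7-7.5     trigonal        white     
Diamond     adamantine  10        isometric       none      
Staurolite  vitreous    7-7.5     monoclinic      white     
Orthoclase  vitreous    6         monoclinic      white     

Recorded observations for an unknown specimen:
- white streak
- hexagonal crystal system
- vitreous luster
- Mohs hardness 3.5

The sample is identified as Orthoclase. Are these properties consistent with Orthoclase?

No

White streak — matches Orthoclase (white streak).
Hexagonal crystal system — Orthoclase has monoclinic system; which does not match.
Vitreous luster — matches Orthoclase (vitreous luster).
Mohs hardness 3.5 — Orthoclase has hardness 6; which does not match.
2 of the observed properties are inconsistent with Orthoclase.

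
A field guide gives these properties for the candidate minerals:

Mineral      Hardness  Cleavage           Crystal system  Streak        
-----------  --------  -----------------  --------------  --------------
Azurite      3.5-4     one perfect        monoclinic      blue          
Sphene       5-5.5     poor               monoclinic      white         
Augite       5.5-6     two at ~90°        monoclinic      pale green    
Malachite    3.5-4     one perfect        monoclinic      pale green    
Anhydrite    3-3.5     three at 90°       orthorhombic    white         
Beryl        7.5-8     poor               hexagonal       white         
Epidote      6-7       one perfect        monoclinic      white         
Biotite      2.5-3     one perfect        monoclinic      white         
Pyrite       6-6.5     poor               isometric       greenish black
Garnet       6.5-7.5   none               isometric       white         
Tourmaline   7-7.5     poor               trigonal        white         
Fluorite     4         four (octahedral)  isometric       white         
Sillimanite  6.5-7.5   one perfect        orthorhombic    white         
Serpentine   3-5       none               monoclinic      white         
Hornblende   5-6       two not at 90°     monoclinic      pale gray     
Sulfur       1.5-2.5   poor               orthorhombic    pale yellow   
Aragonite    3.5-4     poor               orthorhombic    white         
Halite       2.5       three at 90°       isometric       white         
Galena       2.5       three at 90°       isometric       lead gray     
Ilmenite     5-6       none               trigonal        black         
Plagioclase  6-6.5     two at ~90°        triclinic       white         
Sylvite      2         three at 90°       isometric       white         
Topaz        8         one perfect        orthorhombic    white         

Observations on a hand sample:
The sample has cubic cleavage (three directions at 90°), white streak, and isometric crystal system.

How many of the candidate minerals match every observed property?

2

Cubic cleavage (three directions at 90°): only Anhydrite, Halite, Galena, Sylvite remain.
White streak rules out Galena.
Isometric crystal system rules out Anhydrite.
Remaining candidates: Halite, Sylvite.
That is 2 minerals.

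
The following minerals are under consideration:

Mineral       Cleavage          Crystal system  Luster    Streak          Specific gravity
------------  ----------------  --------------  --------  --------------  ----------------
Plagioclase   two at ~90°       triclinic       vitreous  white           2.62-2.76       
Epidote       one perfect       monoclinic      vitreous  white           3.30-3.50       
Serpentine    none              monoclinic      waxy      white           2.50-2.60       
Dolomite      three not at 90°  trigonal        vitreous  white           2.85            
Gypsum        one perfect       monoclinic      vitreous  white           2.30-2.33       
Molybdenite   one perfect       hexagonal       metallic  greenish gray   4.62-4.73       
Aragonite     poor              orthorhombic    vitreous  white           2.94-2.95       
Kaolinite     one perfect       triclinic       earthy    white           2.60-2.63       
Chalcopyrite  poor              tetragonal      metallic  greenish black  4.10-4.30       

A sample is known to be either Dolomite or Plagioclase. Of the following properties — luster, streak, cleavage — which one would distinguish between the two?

Luster: both vitreous — same for both.
Streak: both white — same for both.
Cleavage: Dolomite three not at 90°, Plagioclase two at ~90° — different.
Only cleavage differs between Dolomite and Plagioclase among the listed tests.

cleavage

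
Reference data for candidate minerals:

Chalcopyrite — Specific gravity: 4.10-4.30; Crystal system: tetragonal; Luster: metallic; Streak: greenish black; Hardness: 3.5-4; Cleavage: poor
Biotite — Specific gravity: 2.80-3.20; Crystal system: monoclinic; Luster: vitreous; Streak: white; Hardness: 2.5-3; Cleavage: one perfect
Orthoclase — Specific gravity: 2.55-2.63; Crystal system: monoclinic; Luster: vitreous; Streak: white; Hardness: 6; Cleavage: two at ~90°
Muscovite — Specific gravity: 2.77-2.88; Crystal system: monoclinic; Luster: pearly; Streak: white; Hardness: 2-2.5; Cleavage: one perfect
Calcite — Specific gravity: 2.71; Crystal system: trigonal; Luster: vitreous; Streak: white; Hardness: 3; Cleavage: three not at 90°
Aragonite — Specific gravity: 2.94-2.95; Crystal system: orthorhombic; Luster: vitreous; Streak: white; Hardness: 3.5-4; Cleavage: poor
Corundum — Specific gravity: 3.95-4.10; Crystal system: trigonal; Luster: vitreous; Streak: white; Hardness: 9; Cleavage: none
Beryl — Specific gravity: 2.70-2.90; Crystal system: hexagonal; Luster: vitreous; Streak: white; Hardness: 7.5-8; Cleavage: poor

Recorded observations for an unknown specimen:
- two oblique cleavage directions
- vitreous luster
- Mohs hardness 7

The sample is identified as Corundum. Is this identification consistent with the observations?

No

Two oblique cleavage directions — Corundum has cleavage none; a mismatch.
Vitreous luster — fits Corundum (vitreous luster).
Mohs hardness 7 — Corundum has hardness 9; a mismatch.
2 of the observed properties are inconsistent with Corundum.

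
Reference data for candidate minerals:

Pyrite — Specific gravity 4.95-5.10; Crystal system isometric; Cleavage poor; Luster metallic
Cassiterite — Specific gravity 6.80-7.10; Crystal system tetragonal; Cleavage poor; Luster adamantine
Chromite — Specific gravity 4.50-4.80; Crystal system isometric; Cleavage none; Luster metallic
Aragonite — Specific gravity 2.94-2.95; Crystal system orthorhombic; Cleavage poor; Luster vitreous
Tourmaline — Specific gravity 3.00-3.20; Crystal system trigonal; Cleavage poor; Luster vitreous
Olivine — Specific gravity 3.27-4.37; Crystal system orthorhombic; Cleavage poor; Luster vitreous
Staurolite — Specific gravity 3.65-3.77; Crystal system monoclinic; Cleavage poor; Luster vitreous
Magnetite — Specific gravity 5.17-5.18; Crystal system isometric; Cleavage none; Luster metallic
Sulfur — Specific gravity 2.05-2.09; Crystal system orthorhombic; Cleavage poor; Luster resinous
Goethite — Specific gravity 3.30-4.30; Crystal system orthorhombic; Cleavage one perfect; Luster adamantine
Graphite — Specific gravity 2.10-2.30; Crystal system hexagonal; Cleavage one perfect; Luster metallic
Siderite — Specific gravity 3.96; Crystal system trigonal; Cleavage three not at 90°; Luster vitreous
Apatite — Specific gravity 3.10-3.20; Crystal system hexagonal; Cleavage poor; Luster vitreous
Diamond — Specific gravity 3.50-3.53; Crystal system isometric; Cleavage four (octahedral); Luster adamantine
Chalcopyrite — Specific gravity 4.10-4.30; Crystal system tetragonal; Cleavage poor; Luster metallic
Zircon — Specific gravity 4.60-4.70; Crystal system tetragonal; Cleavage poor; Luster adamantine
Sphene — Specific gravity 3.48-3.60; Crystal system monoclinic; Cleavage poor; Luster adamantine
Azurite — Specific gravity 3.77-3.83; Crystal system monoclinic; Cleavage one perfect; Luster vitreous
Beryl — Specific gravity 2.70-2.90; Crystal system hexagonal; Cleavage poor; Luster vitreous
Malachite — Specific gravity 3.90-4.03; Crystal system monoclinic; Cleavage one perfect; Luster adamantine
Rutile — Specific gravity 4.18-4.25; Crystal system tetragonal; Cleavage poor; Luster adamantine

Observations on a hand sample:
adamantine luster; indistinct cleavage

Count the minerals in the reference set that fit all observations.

Adamantine luster: only Cassiterite, Goethite, Diamond, Zircon, Sphene, Malachite, Rutile remain.
Indistinct cleavage excludes Goethite, Diamond, Malachite.
The minerals that satisfy all observations are Cassiterite, Rutile, Sphene, Zircon.
That is 4 minerals.

4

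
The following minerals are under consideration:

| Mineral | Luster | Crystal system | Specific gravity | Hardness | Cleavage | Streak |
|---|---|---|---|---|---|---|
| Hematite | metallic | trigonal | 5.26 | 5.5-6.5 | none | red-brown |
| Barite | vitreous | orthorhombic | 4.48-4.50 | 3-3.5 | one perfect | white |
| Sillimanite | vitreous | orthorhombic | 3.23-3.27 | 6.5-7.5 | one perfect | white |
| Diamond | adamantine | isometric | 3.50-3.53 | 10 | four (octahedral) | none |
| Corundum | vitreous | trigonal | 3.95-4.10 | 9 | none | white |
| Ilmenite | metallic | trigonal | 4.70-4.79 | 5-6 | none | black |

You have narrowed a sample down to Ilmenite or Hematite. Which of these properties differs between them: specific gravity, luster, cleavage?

Specific gravity: Ilmenite 4.70-4.79, Hematite 5.26 — distinct.
Luster: both metallic — no difference.
Cleavage: both none — no difference.
Of the listed properties, specific gravity is the one that separates them.

specific gravity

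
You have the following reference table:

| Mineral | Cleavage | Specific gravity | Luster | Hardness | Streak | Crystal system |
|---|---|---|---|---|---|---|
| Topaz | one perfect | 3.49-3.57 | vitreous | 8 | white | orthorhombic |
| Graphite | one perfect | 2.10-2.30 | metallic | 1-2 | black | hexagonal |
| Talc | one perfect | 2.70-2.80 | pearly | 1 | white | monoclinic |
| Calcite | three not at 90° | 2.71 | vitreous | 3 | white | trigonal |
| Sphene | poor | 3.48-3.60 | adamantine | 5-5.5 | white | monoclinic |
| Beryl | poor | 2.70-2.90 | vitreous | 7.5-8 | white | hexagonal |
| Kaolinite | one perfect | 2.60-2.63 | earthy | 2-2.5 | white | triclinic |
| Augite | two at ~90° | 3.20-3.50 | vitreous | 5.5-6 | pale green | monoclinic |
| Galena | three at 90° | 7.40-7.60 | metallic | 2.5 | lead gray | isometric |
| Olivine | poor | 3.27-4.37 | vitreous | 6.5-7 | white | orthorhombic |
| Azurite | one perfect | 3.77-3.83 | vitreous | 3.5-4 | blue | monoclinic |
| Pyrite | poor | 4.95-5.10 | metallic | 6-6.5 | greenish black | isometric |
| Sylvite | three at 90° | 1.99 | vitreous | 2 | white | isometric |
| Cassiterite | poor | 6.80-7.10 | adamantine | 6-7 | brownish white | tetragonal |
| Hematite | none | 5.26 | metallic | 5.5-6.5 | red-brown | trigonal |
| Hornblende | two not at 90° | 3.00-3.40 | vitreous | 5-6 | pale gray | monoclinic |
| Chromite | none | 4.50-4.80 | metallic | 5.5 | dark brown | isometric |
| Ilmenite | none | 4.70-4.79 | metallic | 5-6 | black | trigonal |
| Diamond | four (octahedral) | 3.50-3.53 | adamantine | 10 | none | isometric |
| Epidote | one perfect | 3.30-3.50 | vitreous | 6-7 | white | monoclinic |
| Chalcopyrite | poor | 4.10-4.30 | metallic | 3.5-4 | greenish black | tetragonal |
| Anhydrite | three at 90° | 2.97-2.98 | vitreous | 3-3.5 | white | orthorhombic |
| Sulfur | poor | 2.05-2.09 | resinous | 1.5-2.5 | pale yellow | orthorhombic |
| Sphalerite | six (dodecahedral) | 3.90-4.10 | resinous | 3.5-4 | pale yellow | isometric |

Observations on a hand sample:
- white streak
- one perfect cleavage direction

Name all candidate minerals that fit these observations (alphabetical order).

Epidote, Kaolinite, Talc, Topaz

White streak — Topaz, Talc, Calcite, Sphene, Beryl, Kaolinite, Olivine, Sylvite, Epidote, Anhydrite remain.
One perfect cleavage direction — leaves Topaz, Talc, Kaolinite, Epidote.
Remaining candidates: Epidote, Kaolinite, Talc, Topaz.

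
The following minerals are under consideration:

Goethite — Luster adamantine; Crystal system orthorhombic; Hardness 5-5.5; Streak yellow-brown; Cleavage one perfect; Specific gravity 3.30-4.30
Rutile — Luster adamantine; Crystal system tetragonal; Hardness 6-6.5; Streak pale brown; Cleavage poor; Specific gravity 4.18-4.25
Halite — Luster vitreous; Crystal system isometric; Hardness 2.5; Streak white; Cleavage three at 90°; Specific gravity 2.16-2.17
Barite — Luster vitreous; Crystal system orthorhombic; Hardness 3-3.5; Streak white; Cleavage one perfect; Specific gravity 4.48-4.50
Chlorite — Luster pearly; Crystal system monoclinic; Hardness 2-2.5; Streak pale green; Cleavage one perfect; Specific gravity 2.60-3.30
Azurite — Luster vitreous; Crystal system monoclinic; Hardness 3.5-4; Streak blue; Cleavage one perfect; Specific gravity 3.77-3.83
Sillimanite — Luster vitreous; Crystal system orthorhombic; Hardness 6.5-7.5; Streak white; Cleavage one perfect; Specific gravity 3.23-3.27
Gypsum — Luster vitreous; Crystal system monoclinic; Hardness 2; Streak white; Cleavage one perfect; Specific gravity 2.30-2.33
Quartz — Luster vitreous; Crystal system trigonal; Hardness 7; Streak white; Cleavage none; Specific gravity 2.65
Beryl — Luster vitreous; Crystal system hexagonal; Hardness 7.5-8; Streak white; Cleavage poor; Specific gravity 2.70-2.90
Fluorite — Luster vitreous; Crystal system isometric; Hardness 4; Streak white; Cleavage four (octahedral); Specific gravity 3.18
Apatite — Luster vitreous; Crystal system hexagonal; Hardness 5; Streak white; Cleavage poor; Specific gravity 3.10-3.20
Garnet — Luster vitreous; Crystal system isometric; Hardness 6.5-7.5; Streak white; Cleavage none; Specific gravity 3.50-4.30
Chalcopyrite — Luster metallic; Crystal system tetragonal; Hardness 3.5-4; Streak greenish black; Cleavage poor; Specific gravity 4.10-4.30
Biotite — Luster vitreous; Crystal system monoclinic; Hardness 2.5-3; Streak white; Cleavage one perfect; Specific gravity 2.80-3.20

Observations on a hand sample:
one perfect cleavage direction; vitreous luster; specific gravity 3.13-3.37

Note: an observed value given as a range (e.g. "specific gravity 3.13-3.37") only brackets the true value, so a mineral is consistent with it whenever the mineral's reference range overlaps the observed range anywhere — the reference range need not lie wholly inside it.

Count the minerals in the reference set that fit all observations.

One perfect cleavage direction — Goethite, Barite, Chlorite, Azurite, Sillimanite, Gypsum, Biotite remain.
Vitreous luster is inconsistent with Goethite, Chlorite.
Specific gravity 3.13-3.37 — leaves Sillimanite, Biotite.
Consistent with every observation: Biotite, Sillimanite.
That is 2 minerals.

2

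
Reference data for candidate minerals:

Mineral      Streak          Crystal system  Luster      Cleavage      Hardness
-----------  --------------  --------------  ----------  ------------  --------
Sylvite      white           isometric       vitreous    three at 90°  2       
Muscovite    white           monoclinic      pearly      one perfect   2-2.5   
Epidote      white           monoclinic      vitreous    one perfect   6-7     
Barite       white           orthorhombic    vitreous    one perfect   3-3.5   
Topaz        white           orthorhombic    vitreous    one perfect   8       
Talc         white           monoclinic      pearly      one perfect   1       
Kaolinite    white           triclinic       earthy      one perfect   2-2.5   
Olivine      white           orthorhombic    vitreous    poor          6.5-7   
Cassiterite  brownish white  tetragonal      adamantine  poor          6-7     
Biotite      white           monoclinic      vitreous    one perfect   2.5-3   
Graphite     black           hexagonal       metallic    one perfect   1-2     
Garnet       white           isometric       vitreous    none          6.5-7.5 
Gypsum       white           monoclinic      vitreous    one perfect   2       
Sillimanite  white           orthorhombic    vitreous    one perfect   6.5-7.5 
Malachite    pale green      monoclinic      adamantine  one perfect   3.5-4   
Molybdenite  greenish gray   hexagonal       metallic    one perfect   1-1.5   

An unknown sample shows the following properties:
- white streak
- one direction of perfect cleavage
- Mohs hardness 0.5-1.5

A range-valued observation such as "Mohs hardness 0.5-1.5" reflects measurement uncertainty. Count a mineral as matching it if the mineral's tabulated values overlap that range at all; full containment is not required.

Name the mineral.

Talc

White streak eliminates Cassiterite, Graphite, Malachite, Molybdenite.
One direction of perfect cleavage rules out Sylvite, Olivine, Garnet.
Mohs hardness 0.5-1.5 — leaves Talc.
The only mineral consistent with every observation is Talc.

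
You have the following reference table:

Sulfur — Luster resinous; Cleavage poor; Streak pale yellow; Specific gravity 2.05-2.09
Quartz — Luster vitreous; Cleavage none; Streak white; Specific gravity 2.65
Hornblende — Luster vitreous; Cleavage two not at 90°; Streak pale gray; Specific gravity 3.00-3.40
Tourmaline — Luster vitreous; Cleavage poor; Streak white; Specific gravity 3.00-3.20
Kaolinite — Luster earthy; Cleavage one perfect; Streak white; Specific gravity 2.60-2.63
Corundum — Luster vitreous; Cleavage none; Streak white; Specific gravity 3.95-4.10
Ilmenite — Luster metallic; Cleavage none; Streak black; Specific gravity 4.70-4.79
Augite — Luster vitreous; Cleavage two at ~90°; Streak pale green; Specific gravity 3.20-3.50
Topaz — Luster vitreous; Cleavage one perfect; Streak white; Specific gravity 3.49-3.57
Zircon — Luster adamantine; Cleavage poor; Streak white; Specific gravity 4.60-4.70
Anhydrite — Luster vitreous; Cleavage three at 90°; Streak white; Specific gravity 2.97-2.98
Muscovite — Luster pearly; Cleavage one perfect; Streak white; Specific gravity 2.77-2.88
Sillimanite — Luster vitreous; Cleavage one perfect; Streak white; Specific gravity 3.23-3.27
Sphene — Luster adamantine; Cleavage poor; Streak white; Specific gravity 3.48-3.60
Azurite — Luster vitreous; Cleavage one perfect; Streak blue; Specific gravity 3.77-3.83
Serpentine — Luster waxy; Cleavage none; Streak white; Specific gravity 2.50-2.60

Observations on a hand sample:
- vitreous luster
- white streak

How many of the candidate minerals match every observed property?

6

Vitreous luster: only Quartz, Hornblende, Tourmaline, Corundum, Augite, Topaz, Anhydrite, Sillimanite, Azurite remain.
White streak eliminates Hornblende, Augite, Azurite.
Consistent with every observation: Anhydrite, Corundum, Quartz, Sillimanite, Topaz, Tourmaline.
That is 6 minerals.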